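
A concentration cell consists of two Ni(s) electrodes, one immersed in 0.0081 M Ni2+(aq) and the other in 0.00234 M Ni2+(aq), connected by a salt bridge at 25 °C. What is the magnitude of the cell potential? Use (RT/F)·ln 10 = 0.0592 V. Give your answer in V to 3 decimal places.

For a concentration cell E°cell = 0, since both electrodes use the same couple.
The compartment with the higher Ni2+(aq) concentration (0.0081 M) acts as the cathode; ions are reduced there and produced at the dilute (0.00234 M) anode.
With n = 2, Ecell = −(0.0592/2)·log([dilute]/[conc]) = −(0.0592/2)·log(0.00234/0.0081) = +0.016 V.

0.016 V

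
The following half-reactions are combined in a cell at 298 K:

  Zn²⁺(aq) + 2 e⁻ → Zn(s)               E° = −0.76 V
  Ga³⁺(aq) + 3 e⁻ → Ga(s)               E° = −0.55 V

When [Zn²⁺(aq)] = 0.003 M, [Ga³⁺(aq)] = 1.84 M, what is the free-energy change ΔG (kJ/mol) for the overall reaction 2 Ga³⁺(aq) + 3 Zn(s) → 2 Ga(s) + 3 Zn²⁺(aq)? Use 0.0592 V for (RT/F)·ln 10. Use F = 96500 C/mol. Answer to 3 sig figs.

−168 kJ/mol

With Ga³⁺/Ga reduced at the cathode, E°cell = −0.55 − (−0.76) = +0.21 V and n = 6.
The reaction quotient is [Zn²⁺(aq)]^3 / [Ga³⁺(aq)]^2 = 7.97×10^−9; by Nernst, E = +0.21 − (0.0592/6)(−8.098) = +0.2899 V.
Then ΔG = −nFE = −6 × 96500 × +0.2899 J/mol = −168 kJ/mol.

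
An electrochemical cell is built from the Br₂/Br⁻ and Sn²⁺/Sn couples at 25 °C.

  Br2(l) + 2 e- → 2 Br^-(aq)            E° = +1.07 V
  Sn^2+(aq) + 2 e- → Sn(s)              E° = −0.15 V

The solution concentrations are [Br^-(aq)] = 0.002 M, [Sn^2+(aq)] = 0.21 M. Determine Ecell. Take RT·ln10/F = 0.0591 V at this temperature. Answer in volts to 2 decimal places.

+1.40 V

Since E°(Br₂/Br⁻) > E°(Sn²⁺/Sn), Br₂/Br⁻ serves as the cathode.
E°cell = +1.07 − (−0.15) = +1.22 V, with n = 2 electrons transferred.
Balancing gives Br2(l) + Sn(s) → 2 Br^-(aq) + Sn^2+(aq); hence Q = [Br^-(aq)]^2·[Sn^2+(aq)] = 8.4×10^−7 (log Q = −6.076).
E = E° − (0.0591/n)·log Q = +1.22 − (0.0591/2)(−6.076) = +1.40 V.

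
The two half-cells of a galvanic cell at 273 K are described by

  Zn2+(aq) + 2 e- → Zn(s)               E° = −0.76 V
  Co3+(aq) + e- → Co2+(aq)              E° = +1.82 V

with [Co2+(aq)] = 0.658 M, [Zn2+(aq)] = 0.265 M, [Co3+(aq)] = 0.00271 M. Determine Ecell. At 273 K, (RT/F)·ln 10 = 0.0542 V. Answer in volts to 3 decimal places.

Since E°(Co³⁺/Co²⁺) > E°(Zn²⁺/Zn), Co³⁺/Co²⁺ serves as the cathode.
The standard potential is +1.82 − (−0.76) = +2.58 V and the balanced reaction transfers n = 2 electrons.
Balancing gives 2 Co3+(aq) + Zn(s) → 2 Co2+(aq) + Zn2+(aq); hence Q = ([Co2+(aq)]^2·[Zn2+(aq)]) / [Co3+(aq)]^2 = 1.56×10^4 (log Q = 4.194).
Applying E = E° − (RT ln10/nF)·log Q gives +2.58 − (0.0542/2)(4.194) = +2.466 V.

+2.466 V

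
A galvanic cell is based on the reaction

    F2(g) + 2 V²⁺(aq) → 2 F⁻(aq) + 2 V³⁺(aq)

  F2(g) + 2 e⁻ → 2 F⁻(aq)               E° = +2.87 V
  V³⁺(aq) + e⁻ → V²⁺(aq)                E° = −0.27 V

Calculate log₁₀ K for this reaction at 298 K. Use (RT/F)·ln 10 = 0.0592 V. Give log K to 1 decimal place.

The F₂/F⁻ couple is reduced (cathode); E°cell = +2.87 − (−0.27) = +3.14 V with n = 2.
At equilibrium E = 0, so log K = nE°cell / 0.0592 = (2)(+3.14) / 0.0592 = 106.1.

log K = 106.1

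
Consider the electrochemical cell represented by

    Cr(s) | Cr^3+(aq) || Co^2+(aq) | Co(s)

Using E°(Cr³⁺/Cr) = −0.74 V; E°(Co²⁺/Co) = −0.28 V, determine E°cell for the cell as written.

By convention the left-hand electrode in cell notation is the anode (oxidation) and the right-hand electrode is the cathode (reduction).
E°cell = E°(right) − E°(left) = −0.28 − (−0.74) = +0.46 V.

+0.46 V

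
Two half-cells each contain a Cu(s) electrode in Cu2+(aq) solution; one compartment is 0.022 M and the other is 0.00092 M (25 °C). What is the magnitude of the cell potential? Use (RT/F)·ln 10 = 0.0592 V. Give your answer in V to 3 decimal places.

For a concentration cell E°cell = 0, since both electrodes use the same couple.
The compartment with the higher Cu2+(aq) concentration (0.022 M) acts as the cathode; ions are reduced there and produced at the dilute (0.00092 M) anode.
With n = 2, Ecell = −(0.0592/2)·log([dilute]/[conc]) = −(0.0592/2)·log(0.00092/0.022) = +0.041 V.

0.041 V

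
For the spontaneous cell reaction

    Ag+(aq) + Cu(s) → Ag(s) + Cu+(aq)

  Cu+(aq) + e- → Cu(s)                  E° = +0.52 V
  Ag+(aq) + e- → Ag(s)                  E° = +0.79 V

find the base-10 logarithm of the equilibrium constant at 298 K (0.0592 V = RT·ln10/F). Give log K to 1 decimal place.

The Ag⁺/Ag couple is reduced (cathode); E°cell = +0.79 − (+0.52) = +0.27 V with n = 1.
At equilibrium E = 0, so log K = nE°cell / 0.0592 = (1)(+0.27) / 0.0592 = 4.6.

log K = 4.6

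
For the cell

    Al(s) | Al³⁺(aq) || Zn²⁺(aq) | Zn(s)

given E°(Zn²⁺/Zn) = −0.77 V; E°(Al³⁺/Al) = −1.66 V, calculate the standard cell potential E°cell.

By convention the left-hand electrode in cell notation is the anode (oxidation) and the right-hand electrode is the cathode (reduction).
E°cell = E°(right) − E°(left) = −0.77 − (−1.66) = +0.89 V.

+0.89 V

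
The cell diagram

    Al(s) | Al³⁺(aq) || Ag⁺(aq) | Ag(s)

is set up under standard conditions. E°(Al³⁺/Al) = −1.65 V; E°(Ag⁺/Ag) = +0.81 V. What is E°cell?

+2.46 V

By convention the left-hand electrode in cell notation is the anode (oxidation) and the right-hand electrode is the cathode (reduction).
E°cell = E°(right) − E°(left) = +0.81 − (−1.65) = +2.46 V.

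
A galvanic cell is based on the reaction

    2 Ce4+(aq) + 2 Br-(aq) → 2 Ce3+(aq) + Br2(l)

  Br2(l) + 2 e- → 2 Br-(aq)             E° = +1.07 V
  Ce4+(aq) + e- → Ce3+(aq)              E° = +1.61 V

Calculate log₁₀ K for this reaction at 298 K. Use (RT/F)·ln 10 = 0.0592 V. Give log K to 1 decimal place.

The Ce⁴⁺/Ce³⁺ couple is reduced (cathode); E°cell = +1.61 − (+1.07) = +0.54 V with n = 2.
At equilibrium E = 0, so log K = nE°cell / 0.0592 = (2)(+0.54) / 0.0592 = 18.2.

log K = 18.2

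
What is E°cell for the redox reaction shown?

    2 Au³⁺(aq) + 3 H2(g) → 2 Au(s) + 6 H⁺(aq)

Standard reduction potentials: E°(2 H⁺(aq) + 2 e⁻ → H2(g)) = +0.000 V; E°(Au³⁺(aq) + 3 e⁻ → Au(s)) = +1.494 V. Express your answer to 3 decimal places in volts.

+1.494 V

In the reaction as written, Au³⁺(aq) is reduced (cathode) and H⁺(aq) is produced by oxidation at the anode.
E°cell = E°(cathode) − E°(anode) = +1.494 − (+0.000) = +1.494 V.
The positive value indicates the reaction is spontaneous as written.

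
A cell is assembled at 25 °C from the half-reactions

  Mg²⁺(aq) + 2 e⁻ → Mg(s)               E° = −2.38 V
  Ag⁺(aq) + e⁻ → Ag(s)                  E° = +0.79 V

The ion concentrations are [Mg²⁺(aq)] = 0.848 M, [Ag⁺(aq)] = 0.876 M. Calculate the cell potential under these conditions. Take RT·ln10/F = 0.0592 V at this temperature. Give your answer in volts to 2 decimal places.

The Ag⁺/Ag couple has the more positive E°, so it is the cathode; Mg²⁺/Mg is the anode.
E°cell = E°cat − E°an = +0.79 − (−2.38) = +3.17 V; n = 2.
The balanced reaction is 2 Ag⁺(aq) + Mg(s) → 2 Ag(s) + Mg²⁺(aq), so Q = [Mg²⁺(aq)] / [Ag⁺(aq)]^2 = 1.11 and log Q = 0.043.
By the Nernst equation, E = +3.17 − (0.0592/2)·(0.043) = +3.17 V.

+3.17 V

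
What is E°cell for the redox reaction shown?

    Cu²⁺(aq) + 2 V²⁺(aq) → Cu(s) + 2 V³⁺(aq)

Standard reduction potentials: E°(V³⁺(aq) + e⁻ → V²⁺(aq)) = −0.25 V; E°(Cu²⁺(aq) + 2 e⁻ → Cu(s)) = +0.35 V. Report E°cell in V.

+0.60 V

Cu²⁺(aq) gains electrons, so the Cu²⁺/Cu couple is the cathode; the V³⁺/V²⁺ couple is the anode.
E°cell = E°(cathode) − E°(anode) = +0.35 − (−0.25) = +0.60 V.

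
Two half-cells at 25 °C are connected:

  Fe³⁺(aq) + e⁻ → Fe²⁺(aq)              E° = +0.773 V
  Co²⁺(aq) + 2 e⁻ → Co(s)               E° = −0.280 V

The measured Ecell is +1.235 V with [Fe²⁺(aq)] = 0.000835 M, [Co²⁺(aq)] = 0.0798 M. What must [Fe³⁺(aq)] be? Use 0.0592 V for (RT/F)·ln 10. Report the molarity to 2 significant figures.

With Fe³⁺/Fe²⁺ at the cathode and Co²⁺/Co at the anode, E°cell = +0.773 − (−0.280) = +1.053 V (n = 2).
From the Nernst equation, log Q = n(E° − E)/0.0592 = 2·(+1.053 − (+1.235))/0.0592 = −6.149.
For 2 Fe³⁺(aq) + Co(s) → 2 Fe²⁺(aq) + Co²⁺(aq), the reaction quotient is Q = ([Fe²⁺(aq)]^2·[Co²⁺(aq)]) / [Fe³⁺(aq)]^2.
Isolating [Fe³⁺(aq)] in Q = 10^{−6.149} yields log [Fe³⁺(aq)] = −0.553, i.e. 0.28 M.

0.28 M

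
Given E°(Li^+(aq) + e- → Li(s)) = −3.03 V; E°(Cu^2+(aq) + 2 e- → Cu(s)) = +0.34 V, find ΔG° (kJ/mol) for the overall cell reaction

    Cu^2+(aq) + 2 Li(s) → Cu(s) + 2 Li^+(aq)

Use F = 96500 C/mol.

In the reaction as written Cu^2+(aq) is reduced, so the Cu²⁺/Cu couple is the cathode and Li⁺/Li is the anode.
E°cell = +0.34 − (−3.03) = +3.37 V; balancing electrons gives n = 2.
ΔG° = −nFE°cell = −(2)(96500)(+3.37) J/mol = −650 kJ/mol.

−650 kJ/mol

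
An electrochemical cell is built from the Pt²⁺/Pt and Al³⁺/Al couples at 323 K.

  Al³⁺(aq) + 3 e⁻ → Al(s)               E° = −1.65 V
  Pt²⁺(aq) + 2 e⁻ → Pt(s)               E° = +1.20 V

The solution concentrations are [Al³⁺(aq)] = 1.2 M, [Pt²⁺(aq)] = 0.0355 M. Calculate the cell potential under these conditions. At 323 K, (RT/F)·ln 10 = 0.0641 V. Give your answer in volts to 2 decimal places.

Since E°(Pt²⁺/Pt) > E°(Al³⁺/Al), Pt²⁺/Pt serves as the cathode.
E°cell = +1.20 − (−1.65) = +2.85 V, with n = 6 electrons transferred.
For the overall reaction 3 Pt²⁺(aq) + 2 Al(s) → 3 Pt(s) + 2 Al³⁺(aq), Q = [Al³⁺(aq)]^2 / [Pt²⁺(aq)]^3 = 3.22×10^4, giving log Q = 4.508.
By the Nernst equation, E = +2.85 − (0.0641/6)·(4.508) = +2.80 V.

+2.80 V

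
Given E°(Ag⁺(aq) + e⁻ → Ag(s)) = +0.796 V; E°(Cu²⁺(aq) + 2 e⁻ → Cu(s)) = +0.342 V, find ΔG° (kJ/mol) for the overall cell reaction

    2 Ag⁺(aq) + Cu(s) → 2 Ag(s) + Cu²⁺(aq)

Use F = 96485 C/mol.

In the reaction as written Ag⁺(aq) is reduced, so the Ag⁺/Ag couple is the cathode and Cu²⁺/Cu is the anode.
E°cell = +0.796 − (+0.342) = +0.454 V; balancing electrons gives n = 2.
ΔG° = −nFE°cell = −(2)(96485)(+0.454) J/mol = −87.6 kJ/mol.

−87.6 kJ/mol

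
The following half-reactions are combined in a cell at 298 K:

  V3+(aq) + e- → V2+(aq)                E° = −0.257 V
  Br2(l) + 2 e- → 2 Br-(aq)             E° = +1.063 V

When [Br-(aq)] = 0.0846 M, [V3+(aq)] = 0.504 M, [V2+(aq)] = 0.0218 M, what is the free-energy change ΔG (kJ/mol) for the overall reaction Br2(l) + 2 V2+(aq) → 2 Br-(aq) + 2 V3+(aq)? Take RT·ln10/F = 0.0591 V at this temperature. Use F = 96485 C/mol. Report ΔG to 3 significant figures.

−251 kJ/mol

With Br₂/Br⁻ reduced at the cathode, E°cell = +1.063 − (−0.257) = +1.320 V and n = 2.
Here Q = ([Br-(aq)]^2·[V3+(aq)]^2) / [V2+(aq)]^2 = 3.83 (log Q = 0.583), giving E = +1.320 − (0.0591/2)·(0.583) = +1.3028 V.
Finally ΔG = −nFE = −(2)(96485 C/mol)(+1.3028 V) = −251 kJ/mol.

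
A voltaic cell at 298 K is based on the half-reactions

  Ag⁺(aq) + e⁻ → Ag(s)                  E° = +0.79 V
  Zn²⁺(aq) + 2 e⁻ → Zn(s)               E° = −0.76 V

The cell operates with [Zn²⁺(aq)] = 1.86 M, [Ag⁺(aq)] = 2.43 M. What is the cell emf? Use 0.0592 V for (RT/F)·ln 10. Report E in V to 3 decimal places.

+1.565 V

The Ag⁺/Ag couple has the more positive E°, so it is the cathode; Zn²⁺/Zn is the anode.
E°cell = +0.79 − (−0.76) = +1.55 V, with n = 2 electrons transferred.
Balancing gives 2 Ag⁺(aq) + Zn(s) → 2 Ag(s) + Zn²⁺(aq); hence Q = [Zn²⁺(aq)] / [Ag⁺(aq)]^2 = 0.315 (log Q = −0.502).
Applying E = E° − (RT ln10/nF)·log Q gives +1.55 − (0.0592/2)(−0.502) = +1.565 V.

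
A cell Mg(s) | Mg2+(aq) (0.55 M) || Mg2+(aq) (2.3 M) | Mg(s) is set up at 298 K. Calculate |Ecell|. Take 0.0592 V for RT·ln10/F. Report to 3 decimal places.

For a concentration cell E°cell = 0, since both electrodes use the same couple.
The compartment with the higher Mg2+(aq) concentration (2.3 M) acts as the cathode; ions are reduced there and produced at the dilute (0.55 M) anode.
With n = 2, Ecell = −(0.0592/2)·log([dilute]/[conc]) = −(0.0592/2)·log(0.55/2.3) = +0.018 V.

0.018 V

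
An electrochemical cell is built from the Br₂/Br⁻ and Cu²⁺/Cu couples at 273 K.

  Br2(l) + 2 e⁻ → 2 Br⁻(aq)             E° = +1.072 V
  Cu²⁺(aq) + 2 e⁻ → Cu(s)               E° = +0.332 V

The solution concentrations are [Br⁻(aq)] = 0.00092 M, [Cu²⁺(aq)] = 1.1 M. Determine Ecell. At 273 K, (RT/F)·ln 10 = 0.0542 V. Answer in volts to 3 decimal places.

+0.903 V

The Br₂/Br⁻ couple has the more positive E°, so it is the cathode; Cu²⁺/Cu is the anode.
The standard potential is +1.072 − (+0.332) = +0.740 V and the balanced reaction transfers n = 2 electrons.
For the overall reaction Br2(l) + Cu(s) → 2 Br⁻(aq) + Cu²⁺(aq), Q = [Br⁻(aq)]^2·[Cu²⁺(aq)] = 9.31×10^−7, giving log Q = −6.031.
By the Nernst equation, E = +0.740 − (0.0542/2)·(−6.031) = +0.903 V.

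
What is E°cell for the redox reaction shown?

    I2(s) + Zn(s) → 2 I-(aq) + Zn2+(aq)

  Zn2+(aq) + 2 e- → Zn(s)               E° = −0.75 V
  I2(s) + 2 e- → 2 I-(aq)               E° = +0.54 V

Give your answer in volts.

I2(s) gains electrons, so the I₂/I⁻ couple is the cathode; the Zn²⁺/Zn couple is the anode.
E°cell = E°(cathode) − E°(anode) = +0.54 − (−0.75) = +1.29 V.

+1.29 V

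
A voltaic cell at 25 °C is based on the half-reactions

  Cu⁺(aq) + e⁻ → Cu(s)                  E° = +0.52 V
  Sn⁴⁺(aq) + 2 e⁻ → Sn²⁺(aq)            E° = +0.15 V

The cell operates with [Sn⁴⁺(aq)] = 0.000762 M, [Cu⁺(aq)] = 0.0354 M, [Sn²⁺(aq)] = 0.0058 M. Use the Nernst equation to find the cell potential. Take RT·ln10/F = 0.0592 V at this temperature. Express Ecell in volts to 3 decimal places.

+0.310 V

Cu⁺/Cu is reduced (cathode, E° = +0.52 V) and Sn⁴⁺/Sn²⁺ is oxidized (anode).
The standard potential is +0.52 − (+0.15) = +0.37 V and the balanced reaction transfers n = 2 electrons.
The balanced reaction is 2 Cu⁺(aq) + Sn²⁺(aq) → 2 Cu(s) + Sn⁴⁺(aq), so Q = [Sn⁴⁺(aq)] / ([Cu⁺(aq)]^2·[Sn²⁺(aq)]) = 105 and log Q = 2.021.
E = E° − (0.0592/n)·log Q = +0.37 − (0.0592/2)(2.021) = +0.310 V.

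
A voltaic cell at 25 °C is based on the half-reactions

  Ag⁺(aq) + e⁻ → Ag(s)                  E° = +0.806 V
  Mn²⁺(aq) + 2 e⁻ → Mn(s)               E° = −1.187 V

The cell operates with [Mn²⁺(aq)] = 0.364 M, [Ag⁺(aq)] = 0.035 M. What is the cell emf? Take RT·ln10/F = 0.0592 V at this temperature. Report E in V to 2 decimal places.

Since E°(Ag⁺/Ag) > E°(Mn²⁺/Mn), Ag⁺/Ag serves as the cathode.
The standard potential is +0.806 − (−1.187) = +1.993 V and the balanced reaction transfers n = 2 electrons.
Balancing gives 2 Ag⁺(aq) + Mn(s) → 2 Ag(s) + Mn²⁺(aq); hence Q = [Mn²⁺(aq)] / [Ag⁺(aq)]^2 = 297 (log Q = 2.473).
Applying E = E° − (RT ln10/nF)·log Q gives +1.993 − (0.0592/2)(2.473) = +1.92 V.

+1.92 V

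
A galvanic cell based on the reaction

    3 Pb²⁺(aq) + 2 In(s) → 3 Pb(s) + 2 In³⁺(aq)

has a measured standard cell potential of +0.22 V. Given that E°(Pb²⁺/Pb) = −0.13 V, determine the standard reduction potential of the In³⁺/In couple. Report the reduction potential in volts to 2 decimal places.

−0.35 V

In the reaction as written the Pb²⁺/Pb couple is reduced (cathode) and In³⁺/In is oxidized (anode), so E°cell = E°(Pb²⁺/Pb) − E°(In³⁺/In).
E°(In³⁺/In) = E°(cathode) − E°cell = −0.13 − (+0.22) = −0.35 V.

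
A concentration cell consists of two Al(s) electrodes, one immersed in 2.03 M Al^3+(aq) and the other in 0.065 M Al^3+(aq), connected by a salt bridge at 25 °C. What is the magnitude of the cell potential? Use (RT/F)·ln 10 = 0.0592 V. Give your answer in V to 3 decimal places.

0.029 V

For a concentration cell E°cell = 0, since both electrodes use the same couple.
The compartment with the higher Al^3+(aq) concentration (2.03 M) acts as the cathode; ions are reduced there and produced at the dilute (0.065 M) anode.
With n = 3, Ecell = −(0.0592/3)·log([dilute]/[conc]) = −(0.0592/3)·log(0.065/2.03) = +0.029 V.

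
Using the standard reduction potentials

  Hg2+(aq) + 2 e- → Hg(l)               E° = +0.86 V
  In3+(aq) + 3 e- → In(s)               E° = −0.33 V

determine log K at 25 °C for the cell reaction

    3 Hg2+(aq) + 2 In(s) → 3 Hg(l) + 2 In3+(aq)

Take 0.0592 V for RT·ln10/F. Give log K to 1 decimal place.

log K = 120.6

The Hg²⁺/Hg couple is reduced (cathode); E°cell = +0.86 − (−0.33) = +1.19 V with n = 6.
At equilibrium E = 0, so log K = nE°cell / 0.0592 = (6)(+1.19) / 0.0592 = 120.6.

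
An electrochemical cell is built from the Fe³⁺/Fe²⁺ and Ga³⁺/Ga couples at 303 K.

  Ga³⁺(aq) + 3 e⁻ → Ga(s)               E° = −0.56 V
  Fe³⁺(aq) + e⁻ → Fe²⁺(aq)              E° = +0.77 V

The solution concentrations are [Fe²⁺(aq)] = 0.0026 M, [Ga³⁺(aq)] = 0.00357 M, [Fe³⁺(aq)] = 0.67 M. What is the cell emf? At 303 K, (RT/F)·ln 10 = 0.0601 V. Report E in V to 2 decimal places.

Since E°(Fe³⁺/Fe²⁺) > E°(Ga³⁺/Ga), Fe³⁺/Fe²⁺ serves as the cathode.
The standard potential is +0.77 − (−0.56) = +1.33 V and the balanced reaction transfers n = 3 electrons.
For the overall reaction 3 Fe³⁺(aq) + Ga(s) → 3 Fe²⁺(aq) + Ga³⁺(aq), Q = ([Fe²⁺(aq)]^3·[Ga³⁺(aq)]) / [Fe³⁺(aq)]^3 = 2.09×10^−10, giving log Q = −9.681.
Applying E = E° − (RT ln10/nF)·log Q gives +1.33 − (0.0601/3)(−9.681) = +1.52 V.

+1.52 V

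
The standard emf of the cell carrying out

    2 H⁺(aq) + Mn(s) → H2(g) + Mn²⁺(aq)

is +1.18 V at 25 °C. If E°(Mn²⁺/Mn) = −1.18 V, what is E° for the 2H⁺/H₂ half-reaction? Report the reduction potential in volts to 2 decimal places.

In the reaction as written the 2H⁺/H₂ couple is reduced (cathode) and Mn²⁺/Mn is oxidized (anode), so E°cell = E°(2H⁺/H₂) − E°(Mn²⁺/Mn).
E°(2H⁺/H₂) = E°cell + E°(anode) = +1.18 + (−1.18) = +0.00 V.

+0.00 V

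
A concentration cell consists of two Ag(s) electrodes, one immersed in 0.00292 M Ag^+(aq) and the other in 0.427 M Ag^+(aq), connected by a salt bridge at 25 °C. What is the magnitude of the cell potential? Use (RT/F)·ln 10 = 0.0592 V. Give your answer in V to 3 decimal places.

0.128 V

For a concentration cell E°cell = 0, since both electrodes use the same couple.
The compartment with the higher Ag^+(aq) concentration (0.427 M) acts as the cathode; ions are reduced there and produced at the dilute (0.00292 M) anode.
With n = 1, Ecell = −(0.0592/1)·log([dilute]/[conc]) = −(0.0592/1)·log(0.00292/0.427) = +0.128 V.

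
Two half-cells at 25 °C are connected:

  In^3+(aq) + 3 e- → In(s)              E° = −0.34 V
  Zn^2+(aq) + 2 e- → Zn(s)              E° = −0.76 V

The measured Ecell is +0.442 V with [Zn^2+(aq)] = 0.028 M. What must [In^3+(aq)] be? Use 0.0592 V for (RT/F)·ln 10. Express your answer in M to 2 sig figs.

0.061 M

The In³⁺/In couple has the larger reduction potential, so it is the cathode: E°cell = −0.34 − (−0.76) = +0.42 V and n = 6.
From the Nernst equation, log Q = n(E° − E)/0.0592 = 6·(+0.42 − (+0.442))/0.0592 = −2.230.
Balancing electrons gives 2 In^3+(aq) + 3 Zn(s) → 2 In(s) + 3 Zn^2+(aq); thus Q = [Zn^2+(aq)]^3 / [In^3+(aq)]^2.
Substituting the known concentrations and solving, log [In^3+(aq)] = −1.214 and [In^3+(aq)] = 0.061 M.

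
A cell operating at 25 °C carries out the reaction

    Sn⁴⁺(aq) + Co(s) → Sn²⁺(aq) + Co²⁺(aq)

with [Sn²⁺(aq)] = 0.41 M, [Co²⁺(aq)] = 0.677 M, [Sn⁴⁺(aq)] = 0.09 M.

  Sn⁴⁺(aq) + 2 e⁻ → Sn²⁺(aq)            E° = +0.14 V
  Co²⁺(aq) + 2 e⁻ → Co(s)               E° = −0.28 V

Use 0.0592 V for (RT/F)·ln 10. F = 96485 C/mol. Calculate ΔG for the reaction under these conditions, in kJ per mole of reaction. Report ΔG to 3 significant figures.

The standard cell potential is +0.14 − (−0.28) = +0.42 V, with n = 2 electrons in the balanced equation.
The reaction quotient is ([Sn²⁺(aq)]·[Co²⁺(aq)]) / [Sn⁴⁺(aq)] = 3.08; by Nernst, E = +0.42 − (0.0592/2)(0.489) = +0.4055 V.
ΔG = −nFE = −(2)(96485)(+0.4055) J/mol = −78.2 kJ/mol.

−78.2 kJ/mol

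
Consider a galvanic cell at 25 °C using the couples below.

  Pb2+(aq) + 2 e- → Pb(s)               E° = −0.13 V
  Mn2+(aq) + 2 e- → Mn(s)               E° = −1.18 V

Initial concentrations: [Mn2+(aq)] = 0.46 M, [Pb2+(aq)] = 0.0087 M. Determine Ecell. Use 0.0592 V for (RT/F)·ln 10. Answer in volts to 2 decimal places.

Pb²⁺/Pb is reduced (cathode, E° = −0.13 V) and Mn²⁺/Mn is oxidized (anode).
E°cell = −0.13 − (−1.18) = +1.05 V, with n = 2 electrons transferred.
Balancing gives Pb2+(aq) + Mn(s) → Pb(s) + Mn2+(aq); hence Q = [Mn2+(aq)] / [Pb2+(aq)] = 52.9 (log Q = 1.723).
Applying E = E° − (RT ln10/nF)·log Q gives +1.05 − (0.0592/2)(1.723) = +1.00 V.

+1.00 V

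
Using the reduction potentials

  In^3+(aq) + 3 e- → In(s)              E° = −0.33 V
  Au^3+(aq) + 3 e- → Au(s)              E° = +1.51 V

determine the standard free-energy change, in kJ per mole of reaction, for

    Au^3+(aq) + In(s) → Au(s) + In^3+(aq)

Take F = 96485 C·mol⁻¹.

In the reaction as written Au^3+(aq) is reduced, so the Au³⁺/Au couple is the cathode and In³⁺/In is the anode.
E°cell = +1.51 − (−0.33) = +1.84 V; balancing electrons gives n = 3.
ΔG° = −nFE°cell = −(3)(96485)(+1.84) J/mol = −533 kJ/mol.

−533 kJ/mol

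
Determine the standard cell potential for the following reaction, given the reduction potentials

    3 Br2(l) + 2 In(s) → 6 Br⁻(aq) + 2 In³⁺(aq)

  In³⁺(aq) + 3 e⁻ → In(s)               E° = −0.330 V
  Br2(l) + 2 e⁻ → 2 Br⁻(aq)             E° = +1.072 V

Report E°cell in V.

+1.402 V

Br2(l) gains electrons, so the Br₂/Br⁻ couple is the cathode; the In³⁺/In couple is the anode.
E°cell = E°(cathode) − E°(anode) = +1.072 − (−0.330) = +1.402 V.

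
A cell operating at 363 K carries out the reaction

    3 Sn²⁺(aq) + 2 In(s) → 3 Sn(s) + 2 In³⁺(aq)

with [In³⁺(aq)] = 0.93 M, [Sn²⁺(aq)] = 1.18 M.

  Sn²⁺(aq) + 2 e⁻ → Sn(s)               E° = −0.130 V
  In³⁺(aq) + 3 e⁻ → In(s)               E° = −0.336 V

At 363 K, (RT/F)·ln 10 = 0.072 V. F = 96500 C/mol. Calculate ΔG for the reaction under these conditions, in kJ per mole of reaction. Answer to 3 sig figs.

With Sn²⁺/Sn reduced at the cathode, E°cell = −0.130 − (−0.336) = +0.206 V and n = 6.
Here Q = [In³⁺(aq)]^2 / [Sn²⁺(aq)]^3 = 0.526 (log Q = −0.279), giving E = +0.206 − (0.072/6)·(−0.279) = +0.2093 V.
Finally ΔG = −nFE = −(6)(96500 C/mol)(+0.2093 V) = −121 kJ/mol.

−121 kJ/mol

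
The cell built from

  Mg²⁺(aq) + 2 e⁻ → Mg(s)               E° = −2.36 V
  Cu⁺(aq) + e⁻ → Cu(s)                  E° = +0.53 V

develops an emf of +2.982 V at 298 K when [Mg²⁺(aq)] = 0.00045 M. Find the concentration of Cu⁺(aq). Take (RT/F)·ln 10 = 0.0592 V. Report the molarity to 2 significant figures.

0.76 M

The Cu⁺/Cu couple has the larger reduction potential, so it is the cathode: E°cell = +0.53 − (−2.36) = +2.89 V and n = 2.
Since E = E° − (0.0592/n)·log Q, log Q = n(E° − E)/0.0592 = −3.108.
For 2 Cu⁺(aq) + Mg(s) → 2 Cu(s) + Mg²⁺(aq), the reaction quotient is Q = [Mg²⁺(aq)] / [Cu⁺(aq)]^2.
Substituting the known concentrations and solving, log [Cu⁺(aq)] = −0.119 and [Cu⁺(aq)] = 0.76 M.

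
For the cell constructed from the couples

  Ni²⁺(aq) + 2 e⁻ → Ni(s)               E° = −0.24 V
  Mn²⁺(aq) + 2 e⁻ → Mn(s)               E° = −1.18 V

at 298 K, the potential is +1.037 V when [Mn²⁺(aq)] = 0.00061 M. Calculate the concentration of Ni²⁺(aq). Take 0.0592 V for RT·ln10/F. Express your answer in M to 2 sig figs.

1.2 M

With Ni²⁺/Ni at the cathode and Mn²⁺/Mn at the anode, E°cell = −0.24 − (−1.18) = +0.94 V (n = 2).
Since E = E° − (0.0592/n)·log Q, log Q = n(E° − E)/0.0592 = −3.277.
For Ni²⁺(aq) + Mn(s) → Ni(s) + Mn²⁺(aq), the reaction quotient is Q = [Mn²⁺(aq)] / [Ni²⁺(aq)].
Substituting the known concentrations and solving, log [Ni²⁺(aq)] = 0.062 and [Ni²⁺(aq)] = 1.2 M.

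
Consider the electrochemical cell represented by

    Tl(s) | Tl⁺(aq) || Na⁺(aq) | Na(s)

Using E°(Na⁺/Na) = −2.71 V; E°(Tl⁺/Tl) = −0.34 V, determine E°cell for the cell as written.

By convention the left-hand electrode in cell notation is the anode (oxidation) and the right-hand electrode is the cathode (reduction).
E°cell = E°(right) − E°(left) = −2.71 − (−0.34) = −2.37 V.
The negative sign shows that, as written, the cell would require an external voltage to drive the reaction.

−2.37 V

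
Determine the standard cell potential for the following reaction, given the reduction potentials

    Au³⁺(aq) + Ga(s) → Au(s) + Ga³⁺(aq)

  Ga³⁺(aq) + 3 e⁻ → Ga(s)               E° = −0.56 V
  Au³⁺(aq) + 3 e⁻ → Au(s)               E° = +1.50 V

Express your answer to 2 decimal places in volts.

+2.06 V

In the reaction as written, Au³⁺(aq) is reduced (cathode) and Ga³⁺(aq) is produced by oxidation at the anode.
E°cell = E°(cathode) − E°(anode) = +1.50 − (−0.56) = +2.06 V.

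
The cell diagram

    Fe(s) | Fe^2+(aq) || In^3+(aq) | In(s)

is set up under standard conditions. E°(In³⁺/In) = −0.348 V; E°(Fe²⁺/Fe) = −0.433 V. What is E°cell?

+0.085 V

By convention the left-hand electrode in cell notation is the anode (oxidation) and the right-hand electrode is the cathode (reduction).
E°cell = E°(right) − E°(left) = −0.348 − (−0.433) = +0.085 V.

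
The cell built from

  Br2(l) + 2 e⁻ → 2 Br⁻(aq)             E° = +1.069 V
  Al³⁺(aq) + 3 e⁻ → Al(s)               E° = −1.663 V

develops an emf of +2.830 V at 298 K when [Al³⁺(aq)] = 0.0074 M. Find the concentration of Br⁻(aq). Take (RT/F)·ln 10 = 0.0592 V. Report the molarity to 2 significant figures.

With Br₂/Br⁻ at the cathode and Al³⁺/Al at the anode, E°cell = +1.069 − (−1.663) = +2.732 V (n = 6).
Since E = E° − (0.0592/n)·log Q, log Q = n(E° − E)/0.0592 = −9.932.
The balanced reaction is 3 Br2(l) + 2 Al(s) → 6 Br⁻(aq) + 2 Al³⁺(aq), so Q = [Br⁻(aq)]^6·[Al³⁺(aq)]^2.
Isolating [Br⁻(aq)] in Q = 10^{−9.932} yields log [Br⁻(aq)] = −0.945, i.e. 0.11 M.

0.11 M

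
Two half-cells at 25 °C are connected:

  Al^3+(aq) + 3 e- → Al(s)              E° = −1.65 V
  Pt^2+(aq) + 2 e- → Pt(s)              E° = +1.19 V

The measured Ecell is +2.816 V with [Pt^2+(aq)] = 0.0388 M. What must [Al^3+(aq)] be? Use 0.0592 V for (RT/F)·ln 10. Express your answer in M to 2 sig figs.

0.13 M

The Pt²⁺/Pt couple has the larger reduction potential, so it is the cathode: E°cell = +1.19 − (−1.65) = +2.84 V and n = 6.
Rearranging E = E° − (0.0592/n)·log Q gives log Q = 6(+2.84 − (+2.816))/0.0592 = 2.432.
Balancing electrons gives 3 Pt^2+(aq) + 2 Al(s) → 3 Pt(s) + 2 Al^3+(aq); thus Q = [Al^3+(aq)]^2 / [Pt^2+(aq)]^3.
Isolating [Al^3+(aq)] in Q = 10^{2.432} yields log [Al^3+(aq)] = −0.901, i.e. 0.13 M.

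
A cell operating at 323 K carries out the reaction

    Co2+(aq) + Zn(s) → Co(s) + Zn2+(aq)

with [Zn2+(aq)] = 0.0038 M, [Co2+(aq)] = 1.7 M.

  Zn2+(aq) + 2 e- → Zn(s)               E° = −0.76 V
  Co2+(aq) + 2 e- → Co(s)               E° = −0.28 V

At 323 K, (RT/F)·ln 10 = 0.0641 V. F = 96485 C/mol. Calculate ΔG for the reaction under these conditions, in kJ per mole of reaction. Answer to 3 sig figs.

The standard cell potential is −0.28 − (−0.76) = +0.48 V, with n = 2 electrons in the balanced equation.
The reaction quotient is [Zn2+(aq)] / [Co2+(aq)] = 0.00224; by Nernst, E = +0.48 − (0.0641/2)(−2.651) = +0.5650 V.
ΔG = −nFE = −(2)(96485)(+0.5650) J/mol = −109 kJ/mol.

−109 kJ/mol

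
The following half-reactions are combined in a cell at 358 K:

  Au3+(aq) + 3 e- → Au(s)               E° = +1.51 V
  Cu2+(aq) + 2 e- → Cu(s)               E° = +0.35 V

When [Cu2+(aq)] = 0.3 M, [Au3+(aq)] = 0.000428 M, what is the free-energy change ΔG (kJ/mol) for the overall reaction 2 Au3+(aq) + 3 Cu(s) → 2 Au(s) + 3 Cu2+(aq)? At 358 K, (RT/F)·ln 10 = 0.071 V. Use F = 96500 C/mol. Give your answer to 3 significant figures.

With Au³⁺/Au reduced at the cathode, E°cell = +1.51 − (+0.35) = +1.16 V and n = 6.
Here Q = [Cu2+(aq)]^3 / [Au3+(aq)]^2 = 1.47×10^5 (log Q = 5.168), giving E = +1.16 − (0.071/6)·(5.168) = +1.0988 V.
ΔG = −nFE = −(6)(96500)(+1.0988) J/mol = −636 kJ/mol.

−636 kJ/mol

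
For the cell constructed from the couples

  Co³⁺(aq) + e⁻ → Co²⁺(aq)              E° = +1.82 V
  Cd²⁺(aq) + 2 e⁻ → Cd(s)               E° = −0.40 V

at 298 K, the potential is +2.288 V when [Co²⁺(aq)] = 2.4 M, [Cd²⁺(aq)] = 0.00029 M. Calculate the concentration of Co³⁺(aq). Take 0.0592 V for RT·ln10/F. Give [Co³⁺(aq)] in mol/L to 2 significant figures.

Co³⁺/Co²⁺ is the cathode (higher E°); E°cell = +1.82 − (−0.40) = +2.22 V with n = 2.
Since E = E° − (0.0592/n)·log Q, log Q = n(E° − E)/0.0592 = −2.297.
The balanced reaction is 2 Co³⁺(aq) + Cd(s) → 2 Co²⁺(aq) + Cd²⁺(aq), so Q = ([Co²⁺(aq)]^2·[Cd²⁺(aq)]) / [Co³⁺(aq)]^2.
Solving for the unknown gives log [Co³⁺(aq)] = −0.240, so [Co³⁺(aq)] ≈ 0.58 M.

0.58 M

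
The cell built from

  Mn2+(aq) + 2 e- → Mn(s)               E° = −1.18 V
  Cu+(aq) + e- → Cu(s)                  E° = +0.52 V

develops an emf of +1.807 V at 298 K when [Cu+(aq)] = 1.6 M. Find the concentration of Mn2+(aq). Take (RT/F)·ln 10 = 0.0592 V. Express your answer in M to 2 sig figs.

With Cu⁺/Cu at the cathode and Mn²⁺/Mn at the anode, E°cell = +0.52 − (−1.18) = +1.70 V (n = 2).
From the Nernst equation, log Q = n(E° − E)/0.0592 = 2·(+1.70 − (+1.807))/0.0592 = −3.615.
The balanced reaction is 2 Cu+(aq) + Mn(s) → 2 Cu(s) + Mn2+(aq), so Q = [Mn2+(aq)] / [Cu+(aq)]^2.
Substituting the known concentrations and solving, log [Mn2+(aq)] = −3.207 and [Mn2+(aq)] = 0.00062 M.

0.00062 M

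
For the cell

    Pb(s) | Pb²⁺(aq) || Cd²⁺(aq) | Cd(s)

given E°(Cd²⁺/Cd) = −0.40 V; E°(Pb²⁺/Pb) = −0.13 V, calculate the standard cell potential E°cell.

−0.27 V

By convention the left-hand electrode in cell notation is the anode (oxidation) and the right-hand electrode is the cathode (reduction).
E°cell = E°(right) − E°(left) = −0.40 − (−0.13) = −0.27 V.
The negative sign shows that, as written, the cell would require an external voltage to drive the reaction.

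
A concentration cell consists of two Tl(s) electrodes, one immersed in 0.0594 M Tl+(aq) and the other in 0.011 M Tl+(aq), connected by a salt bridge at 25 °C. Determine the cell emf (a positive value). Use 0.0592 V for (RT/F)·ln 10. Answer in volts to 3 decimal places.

0.043 V

For a concentration cell E°cell = 0, since both electrodes use the same couple.
The compartment with the higher Tl+(aq) concentration (0.0594 M) acts as the cathode; ions are reduced there and produced at the dilute (0.011 M) anode.
With n = 1, Ecell = −(0.0592/1)·log([dilute]/[conc]) = −(0.0592/1)·log(0.011/0.0594) = +0.043 V.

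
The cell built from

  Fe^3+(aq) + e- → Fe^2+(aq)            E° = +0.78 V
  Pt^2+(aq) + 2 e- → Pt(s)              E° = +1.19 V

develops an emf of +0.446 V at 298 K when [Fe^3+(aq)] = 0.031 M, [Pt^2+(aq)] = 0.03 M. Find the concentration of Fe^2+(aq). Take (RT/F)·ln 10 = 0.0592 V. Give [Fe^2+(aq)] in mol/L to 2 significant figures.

0.73 M

Pt²⁺/Pt is the cathode (higher E°); E°cell = +1.19 − (+0.78) = +0.41 V with n = 2.
Rearranging E = E° − (0.0592/n)·log Q gives log Q = 2(+0.41 − (+0.446))/0.0592 = −1.216.
Balancing electrons gives Pt^2+(aq) + 2 Fe^2+(aq) → Pt(s) + 2 Fe^3+(aq); thus Q = [Fe^3+(aq)]^2 / ([Pt^2+(aq)]·[Fe^2+(aq)]^2).
Isolating [Fe^2+(aq)] in Q = 10^{−1.216} yields log [Fe^2+(aq)] = −0.139, i.e. 0.73 M.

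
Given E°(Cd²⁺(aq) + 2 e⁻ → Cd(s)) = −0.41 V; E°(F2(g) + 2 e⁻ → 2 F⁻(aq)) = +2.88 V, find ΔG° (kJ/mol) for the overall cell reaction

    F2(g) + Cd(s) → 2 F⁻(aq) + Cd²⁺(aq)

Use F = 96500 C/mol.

In the reaction as written F2(g) is reduced, so the F₂/F⁻ couple is the cathode and Cd²⁺/Cd is the anode.
E°cell = +2.88 − (−0.41) = +3.29 V; balancing electrons gives n = 2.
ΔG° = −nFE°cell = −(2)(96500)(+3.29) J/mol = −635 kJ/mol.

−635 kJ/mol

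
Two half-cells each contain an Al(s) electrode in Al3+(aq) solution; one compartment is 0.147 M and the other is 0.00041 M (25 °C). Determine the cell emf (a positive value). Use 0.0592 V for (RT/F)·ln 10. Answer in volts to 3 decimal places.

0.050 V

For a concentration cell E°cell = 0, since both electrodes use the same couple.
The compartment with the higher Al3+(aq) concentration (0.147 M) acts as the cathode; ions are reduced there and produced at the dilute (0.00041 M) anode.
With n = 3, Ecell = −(0.0592/3)·log([dilute]/[conc]) = −(0.0592/3)·log(0.00041/0.147) = +0.050 V.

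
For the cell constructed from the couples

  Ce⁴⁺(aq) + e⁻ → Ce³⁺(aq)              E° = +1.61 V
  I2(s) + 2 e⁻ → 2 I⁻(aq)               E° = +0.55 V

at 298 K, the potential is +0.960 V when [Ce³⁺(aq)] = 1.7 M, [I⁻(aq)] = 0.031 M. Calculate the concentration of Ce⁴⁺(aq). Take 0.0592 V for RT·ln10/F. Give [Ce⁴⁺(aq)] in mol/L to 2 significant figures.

1.1 M

Ce⁴⁺/Ce³⁺ is the cathode (higher E°); E°cell = +1.61 − (+0.55) = +1.06 V with n = 2.
Since E = E° − (0.0592/n)·log Q, log Q = n(E° − E)/0.0592 = 3.378.
The balanced reaction is 2 Ce⁴⁺(aq) + 2 I⁻(aq) → 2 Ce³⁺(aq) + I2(s), so Q = [Ce³⁺(aq)]^2 / ([Ce⁴⁺(aq)]^2·[I⁻(aq)]^2).
Isolating [Ce⁴⁺(aq)] in Q = 10^{3.378} yields log [Ce⁴⁺(aq)] = 0.050, i.e. 1.1 M.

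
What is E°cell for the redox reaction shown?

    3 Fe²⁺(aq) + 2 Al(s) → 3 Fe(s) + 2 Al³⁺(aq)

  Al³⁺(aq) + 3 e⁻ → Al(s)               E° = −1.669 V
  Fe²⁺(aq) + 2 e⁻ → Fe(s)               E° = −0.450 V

Fe²⁺(aq) gains electrons, so the Fe²⁺/Fe couple is the cathode; the Al³⁺/Al couple is the anode.
E°cell = E°(cathode) − E°(anode) = −0.450 − (−1.669) = +1.219 V.

+1.219 V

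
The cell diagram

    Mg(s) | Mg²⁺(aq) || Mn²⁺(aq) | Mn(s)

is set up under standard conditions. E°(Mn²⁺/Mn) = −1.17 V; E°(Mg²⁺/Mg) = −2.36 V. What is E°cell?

+1.19 V

By convention the left-hand electrode in cell notation is the anode (oxidation) and the right-hand electrode is the cathode (reduction).
E°cell = E°(right) − E°(left) = −1.17 − (−2.36) = +1.19 V.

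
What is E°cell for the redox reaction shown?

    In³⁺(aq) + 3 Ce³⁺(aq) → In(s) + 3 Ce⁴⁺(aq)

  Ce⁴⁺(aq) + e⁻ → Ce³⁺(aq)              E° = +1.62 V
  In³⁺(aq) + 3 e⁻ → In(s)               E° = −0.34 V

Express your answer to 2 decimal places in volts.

In³⁺(aq) gains electrons, so the In³⁺/In couple is the cathode; the Ce⁴⁺/Ce³⁺ couple is the anode.
E°cell = E°(cathode) − E°(anode) = −0.34 − (+1.62) = −1.96 V.

−1.96 V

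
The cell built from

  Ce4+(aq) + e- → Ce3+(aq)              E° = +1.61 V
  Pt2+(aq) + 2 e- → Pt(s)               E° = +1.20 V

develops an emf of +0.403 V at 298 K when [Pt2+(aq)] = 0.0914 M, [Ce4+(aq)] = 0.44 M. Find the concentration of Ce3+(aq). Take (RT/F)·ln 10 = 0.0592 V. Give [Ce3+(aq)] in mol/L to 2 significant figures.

1.9 M

Ce⁴⁺/Ce³⁺ is the cathode (higher E°); E°cell = +1.61 − (+1.20) = +0.41 V with n = 2.
Rearranging E = E° − (0.0592/n)·log Q gives log Q = 2(+0.41 − (+0.403))/0.0592 = 0.236.
For 2 Ce4+(aq) + Pt(s) → 2 Ce3+(aq) + Pt2+(aq), the reaction quotient is Q = ([Ce3+(aq)]^2·[Pt2+(aq)]) / [Ce4+(aq)]^2.
Isolating [Ce3+(aq)] in Q = 10^{0.236} yields log [Ce3+(aq)] = 0.281, i.e. 1.9 M.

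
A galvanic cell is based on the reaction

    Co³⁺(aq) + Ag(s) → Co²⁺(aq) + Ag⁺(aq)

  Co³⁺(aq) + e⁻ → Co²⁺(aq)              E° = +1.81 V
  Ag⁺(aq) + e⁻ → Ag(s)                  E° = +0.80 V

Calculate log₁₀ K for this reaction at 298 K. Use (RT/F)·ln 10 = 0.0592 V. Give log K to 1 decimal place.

log K = 17.1

The Co³⁺/Co²⁺ couple is reduced (cathode); E°cell = +1.81 − (+0.80) = +1.01 V with n = 1.
At equilibrium E = 0, so log K = nE°cell / 0.0592 = (1)(+1.01) / 0.0592 = 17.1.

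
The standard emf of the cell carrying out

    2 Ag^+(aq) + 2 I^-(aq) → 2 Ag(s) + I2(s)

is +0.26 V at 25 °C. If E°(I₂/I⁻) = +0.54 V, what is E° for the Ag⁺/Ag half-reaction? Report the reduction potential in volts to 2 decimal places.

+0.80 V

In the reaction as written the Ag⁺/Ag couple is reduced (cathode) and I₂/I⁻ is oxidized (anode), so E°cell = E°(Ag⁺/Ag) − E°(I₂/I⁻).
E°(Ag⁺/Ag) = E°cell + E°(anode) = +0.26 + (+0.54) = +0.80 V.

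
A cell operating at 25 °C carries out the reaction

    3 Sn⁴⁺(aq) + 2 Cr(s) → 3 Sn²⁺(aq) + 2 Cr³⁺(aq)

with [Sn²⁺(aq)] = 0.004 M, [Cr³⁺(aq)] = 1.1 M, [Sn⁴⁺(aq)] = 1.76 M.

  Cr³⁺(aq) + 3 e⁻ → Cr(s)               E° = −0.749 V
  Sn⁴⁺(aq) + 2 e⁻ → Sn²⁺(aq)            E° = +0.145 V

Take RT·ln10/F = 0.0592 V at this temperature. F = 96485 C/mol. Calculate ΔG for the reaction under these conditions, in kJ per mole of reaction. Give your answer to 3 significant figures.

−562 kJ/mol

E°cell = +0.145 − (−0.749) = +0.894 V; the balanced reaction transfers n = 6 electrons.
Here Q = ([Sn²⁺(aq)]^3·[Cr³⁺(aq)]^2) / [Sn⁴⁺(aq)]^3 = 1.42×10^−8 (log Q = −7.848), giving E = +0.894 − (0.0592/6)·(−7.848) = +0.9714 V.
Finally ΔG = −nFE = −(6)(96485 C/mol)(+0.9714 V) = −562 kJ/mol.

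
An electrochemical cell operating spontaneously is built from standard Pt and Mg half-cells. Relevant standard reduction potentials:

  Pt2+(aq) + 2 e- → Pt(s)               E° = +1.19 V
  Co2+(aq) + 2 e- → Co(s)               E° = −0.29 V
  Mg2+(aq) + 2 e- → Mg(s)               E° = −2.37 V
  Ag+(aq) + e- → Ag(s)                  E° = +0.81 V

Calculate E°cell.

+3.56 V

Of the two couples in this cell, the one with the more positive reduction potential is reduced at the cathode: here that is Pt²⁺/Pt (+1.19 V); Mg²⁺/Mg (−2.37 V) is the anode.
E°cell = E°(cathode) − E°(anode) = +1.19 − (−2.37) = +3.56 V.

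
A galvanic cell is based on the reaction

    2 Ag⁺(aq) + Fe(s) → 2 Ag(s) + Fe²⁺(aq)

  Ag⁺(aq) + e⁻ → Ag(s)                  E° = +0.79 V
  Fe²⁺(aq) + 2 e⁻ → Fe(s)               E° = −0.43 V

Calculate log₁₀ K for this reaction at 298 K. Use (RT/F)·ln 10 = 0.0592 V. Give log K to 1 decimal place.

The Ag⁺/Ag couple is reduced (cathode); E°cell = +0.79 − (−0.43) = +1.22 V with n = 2.
At equilibrium E = 0, so log K = nE°cell / 0.0592 = (2)(+1.22) / 0.0592 = 41.2.

log K = 41.2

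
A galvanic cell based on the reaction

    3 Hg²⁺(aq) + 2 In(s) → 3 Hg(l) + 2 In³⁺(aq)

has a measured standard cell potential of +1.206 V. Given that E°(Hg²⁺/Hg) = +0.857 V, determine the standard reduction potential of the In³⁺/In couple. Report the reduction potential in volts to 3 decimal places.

In the reaction as written the Hg²⁺/Hg couple is reduced (cathode) and In³⁺/In is oxidized (anode), so E°cell = E°(Hg²⁺/Hg) − E°(In³⁺/In).
E°(In³⁺/In) = E°(cathode) − E°cell = +0.857 − (+1.206) = −0.349 V.

−0.349 V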